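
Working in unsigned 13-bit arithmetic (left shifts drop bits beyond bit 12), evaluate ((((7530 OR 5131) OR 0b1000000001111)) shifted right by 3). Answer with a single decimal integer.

7530 = 1110101101010
5131 = 1010000001011
→ OR → 1110101101011 = 7531
0b1000000001111 = 1000000001111
→ OR → 1110101101111 = 7535
→ shifted right by 3 → 0001110101101 = 941

941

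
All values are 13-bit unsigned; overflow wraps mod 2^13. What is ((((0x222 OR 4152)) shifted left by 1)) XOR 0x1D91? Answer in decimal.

6629

0x222 = 0001000100010
4152 = 1000000111000
→ OR → 1001000111010 = 4666
→ shifted left by 1 (mod 2^13) → 0010001110100 = 1140
0x1D91 = 1110110010001
→ XOR → 1100111100101 = 6629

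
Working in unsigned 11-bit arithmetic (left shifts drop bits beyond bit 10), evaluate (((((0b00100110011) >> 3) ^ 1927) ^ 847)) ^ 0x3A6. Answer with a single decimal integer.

0b00100110011 = 00100110011
→ >> 3 → 00000100110 = 38
1927 = 11110000111
→ ^ → 11110100001 = 1953
847 = 01101001111
→ ^ → 10011101110 = 1262
0x3A6 = 01110100110
→ ^ → 11101001000 = 1864

1864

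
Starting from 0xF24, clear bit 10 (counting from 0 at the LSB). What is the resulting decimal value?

2852

x = 111100100100
bit 10 is currently 1; clear it via x & ~(1 << 10) = x & ~1024
→ 101100100100 = 2852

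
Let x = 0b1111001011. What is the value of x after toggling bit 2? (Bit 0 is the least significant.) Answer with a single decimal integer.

975

x = 1111001011
bit 2 is currently 0; toggle it via x ^ (1 << 2) = x ^ 4
→ 1111001111 = 975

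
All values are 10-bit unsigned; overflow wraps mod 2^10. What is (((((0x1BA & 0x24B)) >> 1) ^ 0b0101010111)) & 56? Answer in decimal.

16

0x1BA = 0110111010
0x24B = 1001001011
→ & → 0000001010 = 10
→ >> 1 → 0000000101 = 5
0b0101010111 = 0101010111
→ ^ → 0101010010 = 338
56 = 0000111000
→ & → 0000010000 = 16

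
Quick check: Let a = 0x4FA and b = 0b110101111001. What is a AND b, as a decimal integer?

0x4FA = 010011111010
b = 110101111001
AND → 010001111000 = 1144

1144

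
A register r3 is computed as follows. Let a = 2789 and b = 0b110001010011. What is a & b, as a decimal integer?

2113

2789 = 101011100101
b = 110001010011
AND → 100001000001 = 2113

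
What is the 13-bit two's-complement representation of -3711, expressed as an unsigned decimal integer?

3711 in 13 bits: 0111001111111
Invert: 1000110000000
Add 1:  1000110000001 = 4481
(Check: 2^13 - 3711 = 8192 - 3711 = 4481.)

4481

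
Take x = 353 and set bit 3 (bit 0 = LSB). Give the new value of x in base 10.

x = 000101100001
bit 3 is currently 0; set it via x | (1 << 3) = x | 8
→ 000101101001 = 361

361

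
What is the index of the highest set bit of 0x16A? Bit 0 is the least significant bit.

0x16A = 101101010
The topmost 1 is at position 8 (since 2^8 = 256 ≤ 362 < 512).

8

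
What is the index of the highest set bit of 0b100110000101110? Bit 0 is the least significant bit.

14

0b100110000101110 = 100110000101110
The topmost 1 is at position 14 (since 2^14 = 16384 ≤ 19502 < 32768).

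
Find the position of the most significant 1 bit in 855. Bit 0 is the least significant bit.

9

855 = 1101010111
The topmost 1 is at position 9 (since 2^9 = 512 ≤ 855 < 1024).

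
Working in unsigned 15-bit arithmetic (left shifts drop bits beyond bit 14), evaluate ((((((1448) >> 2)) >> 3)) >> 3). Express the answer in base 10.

1448 = 000010110101000
→ >> 2 → 000000101101010 = 362
→ >> 3 → 000000000101101 = 45
→ >> 3 → 000000000000101 = 5

5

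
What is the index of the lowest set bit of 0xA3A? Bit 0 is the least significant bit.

0xA3A = 101000111010
Trailing zeros: 1, so the lowest set bit is bit 1 (value 2).

1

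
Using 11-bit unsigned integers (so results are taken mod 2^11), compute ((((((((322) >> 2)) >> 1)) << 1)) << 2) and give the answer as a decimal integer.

322 = 00101000010
→ >> 2 → 00001010000 = 80
→ >> 1 → 00000101000 = 40
→ << 1 (mod 2^11) → 00001010000 = 80
→ << 2 (mod 2^11) → 00101000000 = 320

320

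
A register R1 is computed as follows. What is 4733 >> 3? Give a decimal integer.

591

4733 = 1001001111101
shift right by 3 → 0001001001111 = 591
(equivalently, floor(4733 / 8))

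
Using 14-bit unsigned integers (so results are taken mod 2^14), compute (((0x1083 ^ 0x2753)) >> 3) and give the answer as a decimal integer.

0x1083 = 01000010000011
0x2753 = 10011101010011
→ ^ → 11011111010000 = 14288
→ >> 3 → 00011011111010 = 1786

1786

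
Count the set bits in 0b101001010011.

n = 101001010011
Count the 1s: 1 + 1 + 1 + 1 + 1 + 1 = 6

6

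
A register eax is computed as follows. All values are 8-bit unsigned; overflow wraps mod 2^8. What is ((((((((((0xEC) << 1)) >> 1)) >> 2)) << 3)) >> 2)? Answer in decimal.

0xEC = 11101100
→ << 1 (mod 2^8) → 11011000 = 216
→ >> 1 → 01101100 = 108
→ >> 2 → 00011011 = 27
→ << 3 (mod 2^8) → 11011000 = 216
→ >> 2 → 00110110 = 54

54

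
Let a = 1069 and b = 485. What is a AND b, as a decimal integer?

37

1069 = 10000101101
485 = 00111100101
AND → 00000100101 = 37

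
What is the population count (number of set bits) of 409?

409 = 110011001
Count the 1s: 1 + 1 + 1 + 1 + 1 = 5

5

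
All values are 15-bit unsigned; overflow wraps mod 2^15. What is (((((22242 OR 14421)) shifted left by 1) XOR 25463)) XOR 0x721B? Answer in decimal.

27778

22242 = 101011011100010
14421 = 011100001010101
→ OR → 111111011110111 = 32503
→ shifted left by 1 (mod 2^15) → 111110111101110 = 32238
25463 = 110001101110111
→ XOR → 001111010011001 = 7833
0x721B = 111001000011011
→ XOR → 110110010000010 = 27778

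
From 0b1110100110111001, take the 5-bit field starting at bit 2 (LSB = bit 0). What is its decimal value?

v = 1110100110111001
Shift right by 2: 11101001101110
Mask low 5 bits: 01110 = 14

14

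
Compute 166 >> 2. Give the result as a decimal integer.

41

166 = 10100110
shift right by 2 → 00101001 = 41
(equivalently, floor(166 / 4))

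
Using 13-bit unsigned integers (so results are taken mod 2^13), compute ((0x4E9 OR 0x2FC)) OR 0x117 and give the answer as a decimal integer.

0x4E9 = 0010011101001
0x2FC = 0001011111100
→ OR → 0011011111101 = 1789
0x117 = 0000100010111
→ OR → 0011111111111 = 2047

2047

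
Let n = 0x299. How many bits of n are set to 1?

0x299 = 1010011001
Count the 1s: 1 + 1 + 1 + 1 + 1 = 5

5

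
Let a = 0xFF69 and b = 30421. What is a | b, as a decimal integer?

0xFF69 = 1111111101101001
30421 = 0111011011010101
 OR → 1111111111111101 = 65533

65533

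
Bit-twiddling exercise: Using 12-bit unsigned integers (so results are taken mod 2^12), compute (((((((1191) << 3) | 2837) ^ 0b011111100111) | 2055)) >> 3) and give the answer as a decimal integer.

283

1191 = 010010100111
→ << 3 (mod 2^12) → 010100111000 = 1336
2837 = 101100010101
→ | → 111100111101 = 3901
0b011111100111 = 011111100111
→ ^ → 100011011010 = 2266
2055 = 100000000111
→ | → 100011011111 = 2271
→ >> 3 → 000100011011 = 283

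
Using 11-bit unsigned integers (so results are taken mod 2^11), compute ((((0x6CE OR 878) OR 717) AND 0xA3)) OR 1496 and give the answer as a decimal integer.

0x6CE = 11011001110
878 = 01101101110
→ OR → 11111101110 = 2030
717 = 01011001101
→ OR → 11111101111 = 2031
0xA3 = 00010100011
→ AND → 00010100011 = 163
1496 = 10111011000
→ OR → 10111111011 = 1531

1531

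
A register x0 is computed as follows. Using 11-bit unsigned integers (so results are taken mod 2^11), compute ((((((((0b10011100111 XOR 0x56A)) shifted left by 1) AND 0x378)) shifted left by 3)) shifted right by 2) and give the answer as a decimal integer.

0b10011100111 = 10011100111
0x56A = 10101101010
→ XOR → 00110001101 = 397
→ shifted left by 1 (mod 2^11) → 01100011010 = 794
0x378 = 01101111000
→ AND → 01100011000 = 792
→ shifted left by 3 (mod 2^11) → 00011000000 = 192
→ shifted right by 2 → 00000110000 = 48

48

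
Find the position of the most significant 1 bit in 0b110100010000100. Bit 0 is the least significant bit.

14

0b110100010000100 = 110100010000100
The topmost 1 is at position 14 (since 2^14 = 16384 ≤ 26756 < 32768).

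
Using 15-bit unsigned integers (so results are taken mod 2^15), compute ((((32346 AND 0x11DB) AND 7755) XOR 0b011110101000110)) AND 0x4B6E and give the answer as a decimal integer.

32346 = 111111001011010
0x11DB = 001000111011011
→ AND → 001000001011010 = 4186
7755 = 001111001001011
→ AND → 001000001001010 = 4170
0b011110101000110 = 011110101000110
→ XOR → 010110100001100 = 11532
0x4B6E = 100101101101110
→ AND → 000100100001100 = 2316

2316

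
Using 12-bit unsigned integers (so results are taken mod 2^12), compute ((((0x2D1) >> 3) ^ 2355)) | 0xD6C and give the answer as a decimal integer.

0x2D1 = 001011010001
→ >> 3 → 000001011010 = 90
2355 = 100100110011
→ ^ → 100101101001 = 2409
0xD6C = 110101101100
→ | → 110101101101 = 3437

3437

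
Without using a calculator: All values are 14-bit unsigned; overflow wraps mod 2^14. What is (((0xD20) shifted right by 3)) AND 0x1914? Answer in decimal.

260

0xD20 = 00110100100000
→ shifted right by 3 → 00000110100100 = 420
0x1914 = 01100100010100
→ AND → 00000100000100 = 260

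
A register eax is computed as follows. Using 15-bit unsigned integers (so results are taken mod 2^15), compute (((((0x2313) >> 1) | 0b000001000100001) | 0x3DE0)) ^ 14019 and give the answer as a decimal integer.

0x2313 = 010001100010011
→ >> 1 → 001000110001001 = 4489
0b000001000100001 = 000001000100001
→ | → 001001110101001 = 5033
0x3DE0 = 011110111100000
→ | → 011111111101001 = 16361
14019 = 011011011000011
→ ^ → 000100100101010 = 2346

2346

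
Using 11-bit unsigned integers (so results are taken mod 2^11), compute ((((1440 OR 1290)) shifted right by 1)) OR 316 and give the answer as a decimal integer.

1440 = 10110100000
1290 = 10100001010
→ OR → 10110101010 = 1450
→ shifted right by 1 → 01011010101 = 725
316 = 00100111100
→ OR → 01111111101 = 1021

1021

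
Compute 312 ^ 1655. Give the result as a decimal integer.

1871

312 = 00100111000
1655 = 11001110111
XOR → 11101001111 = 1871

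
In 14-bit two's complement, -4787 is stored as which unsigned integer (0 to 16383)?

4787 in 14 bits: 01001010110011
Invert: 10110101001100
Add 1:  10110101001101 = 11597
(Check: 2^14 - 4787 = 16384 - 4787 = 11597.)

11597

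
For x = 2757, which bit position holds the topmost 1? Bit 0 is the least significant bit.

11

2757 = 101011000101
The topmost 1 is at position 11 (since 2^11 = 2048 ≤ 2757 < 4096).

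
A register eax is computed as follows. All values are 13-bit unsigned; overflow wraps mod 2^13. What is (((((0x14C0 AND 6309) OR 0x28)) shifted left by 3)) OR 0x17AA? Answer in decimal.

0x14C0 = 1010011000000
6309 = 1100010100101
→ AND → 1000010000000 = 4224
0x28 = 0000000101000
→ OR → 1000010101000 = 4264
→ shifted left by 3 (mod 2^13) → 0010101000000 = 1344
0x17AA = 1011110101010
→ OR → 1011111101010 = 6122

6122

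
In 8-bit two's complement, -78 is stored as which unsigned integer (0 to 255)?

178

78 in 8 bits: 01001110
Invert: 10110001
Add 1:  10110010 = 178
(Check: 2^8 - 78 = 256 - 78 = 178.)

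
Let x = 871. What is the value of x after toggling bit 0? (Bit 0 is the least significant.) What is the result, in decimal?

870

x = 001101100111
bit 0 is currently 1; toggle it via x ^ (1 << 0) = x ^ 1
→ 001101100110 = 870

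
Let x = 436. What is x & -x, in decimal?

4

x = 110110100 = 436
-x (two's complement) = …001001100
AND   = 000000100 = 4
(x & -x isolates the lowest set bit of x.)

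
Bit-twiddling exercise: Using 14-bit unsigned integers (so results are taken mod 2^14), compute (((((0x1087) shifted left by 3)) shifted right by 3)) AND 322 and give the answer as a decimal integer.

0x1087 = 01000010000111
→ shifted left by 3 (mod 2^14) → 00010000111000 = 1080
→ shifted right by 3 → 00000010000111 = 135
322 = 00000101000010
→ AND → 00000000000010 = 2

2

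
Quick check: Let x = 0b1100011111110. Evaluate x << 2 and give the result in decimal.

x = 001100011111110
shift left by 2 → 110001111111000 = 25592
(equivalently, 6398 × 2^2 = 6398 × 4)

25592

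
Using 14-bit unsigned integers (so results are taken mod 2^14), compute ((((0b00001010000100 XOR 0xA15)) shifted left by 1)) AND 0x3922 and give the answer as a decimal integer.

4386

0b00001010000100 = 00001010000100
0xA15 = 00101000010101
→ XOR → 00100010010001 = 2193
→ shifted left by 1 (mod 2^14) → 01000100100010 = 4386
0x3922 = 11100100100010
→ AND → 01000100100010 = 4386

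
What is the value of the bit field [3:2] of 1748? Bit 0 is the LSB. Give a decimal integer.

1

v = 0011011010100
Shift right by 2: 00110110101
Mask low 2 bits: 01 = 1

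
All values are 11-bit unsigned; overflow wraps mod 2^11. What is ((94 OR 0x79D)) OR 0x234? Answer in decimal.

2047

94 = 00001011110
0x79D = 11110011101
→ OR → 11111011111 = 2015
0x234 = 01000110100
→ OR → 11111111111 = 2047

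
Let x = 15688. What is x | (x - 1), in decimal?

15695

x = 11110101001000 = 15688
x - 1 = 11110101000111
OR    = 11110101001111 = 15695
(x | (x - 1) sets all bits below the lowest set bit.)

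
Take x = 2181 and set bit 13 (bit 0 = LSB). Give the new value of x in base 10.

10373

x = 00100010000101
bit 13 is currently 0; set it via x | (1 << 13) = x | 8192
→ 10100010000101 = 10373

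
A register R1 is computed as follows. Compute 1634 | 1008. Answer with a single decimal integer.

1634 = 11001100010
1008 = 01111110000
 OR → 11111110010 = 2034

2034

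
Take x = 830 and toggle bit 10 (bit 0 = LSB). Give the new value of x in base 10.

1854

x = 00001100111110
bit 10 is currently 0; toggle it via x ^ (1 << 10) = x ^ 1024
→ 00011100111110 = 1854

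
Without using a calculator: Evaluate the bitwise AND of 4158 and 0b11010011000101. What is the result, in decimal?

4100

4158 = 01000000111110
b = 11010011000101
AND → 01000000000100 = 4100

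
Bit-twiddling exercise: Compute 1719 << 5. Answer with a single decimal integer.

1719 = 0000011010110111
shift left by 5 → 1101011011100000 = 55008
(equivalently, 1719 × 2^5 = 1719 × 32)

55008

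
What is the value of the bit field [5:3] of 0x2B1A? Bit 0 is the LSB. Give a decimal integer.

3

v = 010101100011010
Shift right by 3: 010101100011
Mask low 3 bits: 011 = 3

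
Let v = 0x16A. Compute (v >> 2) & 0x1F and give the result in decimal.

26

v = 0101101010
Shift right by 2: 01011010
Mask low 5 bits: 11010 = 26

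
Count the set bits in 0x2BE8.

0x2BE8 = 10101111101000
Count the 1s: 1 + 1 + 1 + 1 + 1 + 1 + 1 + 1 = 8

8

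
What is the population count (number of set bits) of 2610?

5

2610 = 101000110010
Count the 1s: 1 + 1 + 1 + 1 + 1 = 5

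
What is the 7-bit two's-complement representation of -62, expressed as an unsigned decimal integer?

66

62 in 7 bits: 0111110
Invert: 1000001
Add 1:  1000010 = 66
(Check: 2^7 - 62 = 128 - 62 = 66.)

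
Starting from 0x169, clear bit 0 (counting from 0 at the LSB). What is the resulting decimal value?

x = 101101001
bit 0 is currently 1; clear it via x & ~(1 << 0) = x & ~1
→ 101101000 = 360

360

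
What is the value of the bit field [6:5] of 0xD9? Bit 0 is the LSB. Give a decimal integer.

2

v = 11011001
Shift right by 5: 110
Mask low 2 bits: 10 = 2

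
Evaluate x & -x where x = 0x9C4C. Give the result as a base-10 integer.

x = 1001110001001100 = 40012
-x (two's complement) = …0110001110110100
AND   = 0000000000000100 = 4
(x & -x isolates the lowest set bit of x.)

4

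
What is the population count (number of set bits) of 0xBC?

5

0xBC = 10111100
Count the 1s: 1 + 1 + 1 + 1 + 1 = 5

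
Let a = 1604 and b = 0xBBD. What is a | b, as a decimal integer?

1604 = 011001000100
0xBBD = 101110111101
 OR → 111111111101 = 4093

4093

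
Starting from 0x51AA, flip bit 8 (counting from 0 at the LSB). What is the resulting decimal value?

x = 101000110101010
bit 8 is currently 1; toggle it via x ^ (1 << 8) = x ^ 256
→ 101000010101010 = 20650

20650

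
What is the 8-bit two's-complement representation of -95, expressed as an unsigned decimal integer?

95 in 8 bits: 01011111
Invert: 10100000
Add 1:  10100001 = 161
(Check: 2^8 - 95 = 256 - 95 = 161.)

161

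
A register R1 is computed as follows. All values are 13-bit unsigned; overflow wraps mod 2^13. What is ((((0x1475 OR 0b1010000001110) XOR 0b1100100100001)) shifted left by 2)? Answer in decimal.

5496

0x1475 = 1010001110101
0b1010000001110 = 1010000001110
→ OR → 1010001111111 = 5247
0b1100100100001 = 1100100100001
→ XOR → 0110101011110 = 3422
→ shifted left by 2 (mod 2^13) → 1010101111000 = 5496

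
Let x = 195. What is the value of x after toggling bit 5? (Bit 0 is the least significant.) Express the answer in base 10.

x = 00011000011
bit 5 is currently 0; toggle it via x ^ (1 << 5) = x ^ 32
→ 00011100011 = 227

227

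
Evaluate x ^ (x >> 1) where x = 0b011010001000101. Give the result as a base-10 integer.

11879

x = 11010001000101 = 13381
x>>1 = 01101000100010
XOR  = 10111001100111 = 11879
(x ^ (x >> 1) gives the standard binary-reflected Gray code of x.)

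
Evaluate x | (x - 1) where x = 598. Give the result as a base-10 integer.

x = 1001010110 = 598
x - 1 = 1001010101
OR    = 1001010111 = 599
(x | (x - 1) sets all bits below the lowest set bit.)

599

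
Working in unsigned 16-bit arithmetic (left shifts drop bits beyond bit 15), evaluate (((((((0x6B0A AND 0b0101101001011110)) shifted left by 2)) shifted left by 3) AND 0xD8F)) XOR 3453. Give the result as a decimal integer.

0x6B0A = 0110101100001010
0b0101101001011110 = 0101101001011110
→ AND → 0100101000001010 = 18954
→ shifted left by 2 (mod 2^16) → 0010100000101000 = 10280
→ shifted left by 3 (mod 2^16) → 0100000101000000 = 16704
0xD8F = 0000110110001111
→ AND → 0000000100000000 = 256
3453 = 0000110101111101
→ XOR → 0000110001111101 = 3197

3197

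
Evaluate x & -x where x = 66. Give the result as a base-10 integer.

x = 1000010 = 66
-x (two's complement) = …0111110
AND   = 0000010 = 2
(x & -x isolates the lowest set bit of x.)

2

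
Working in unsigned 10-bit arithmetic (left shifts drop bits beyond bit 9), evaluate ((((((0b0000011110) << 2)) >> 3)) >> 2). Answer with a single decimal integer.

3

0b0000011110 = 0000011110
→ << 2 (mod 2^10) → 0001111000 = 120
→ >> 3 → 0000001111 = 15
→ >> 2 → 0000000011 = 3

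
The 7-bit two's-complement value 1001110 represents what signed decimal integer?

-50

pattern = 1001110 (MSB is 1 ⇒ negative)
Invert: 0110001, add 1 → 0110010 = 50, so the value is -50.
(Equivalently: 78 - 2^7 = 78 - 128 = -50.)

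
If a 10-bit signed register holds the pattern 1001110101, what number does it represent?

-395

pattern = 1001110101 (MSB is 1 ⇒ negative)
Invert: 0110001010, add 1 → 0110001011 = 395, so the value is -395.
(Equivalently: 629 - 2^10 = 629 - 1024 = -395.)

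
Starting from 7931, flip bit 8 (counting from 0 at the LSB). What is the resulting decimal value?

x = 1111011111011
bit 8 is currently 0; toggle it via x ^ (1 << 8) = x ^ 256
→ 1111111111011 = 8187

8187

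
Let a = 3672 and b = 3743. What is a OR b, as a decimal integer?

3807

3672 = 111001011000
3743 = 111010011111
 OR → 111011011111 = 3807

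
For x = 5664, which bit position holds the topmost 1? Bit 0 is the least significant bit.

5664 = 1011000100000
The topmost 1 is at position 12 (since 2^12 = 4096 ≤ 5664 < 8192).

12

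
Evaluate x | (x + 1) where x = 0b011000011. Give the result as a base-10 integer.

199

x = 11000011 = 195
x + 1 = 11000100
OR    = 11000111 = 199
(x | (x + 1) sets the lowest cleared bit.)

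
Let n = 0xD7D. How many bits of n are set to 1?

0xD7D = 110101111101
Count the 1s: 1 + 1 + 1 + 1 + 1 + 1 + 1 + 1 + 1 = 9

9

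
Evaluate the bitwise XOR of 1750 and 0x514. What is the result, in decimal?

1750 = 11011010110
0x514 = 10100010100
XOR → 01111000010 = 962

962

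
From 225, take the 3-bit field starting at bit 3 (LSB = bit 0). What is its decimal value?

4

v = 0011100001
Shift right by 3: 0011100
Mask low 3 bits: 100 = 4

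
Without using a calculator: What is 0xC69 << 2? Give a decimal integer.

0xC69 = 00110001101001
shift left by 2 → 11000110100100 = 12708
(equivalently, 3177 × 2^2 = 3177 × 4)

12708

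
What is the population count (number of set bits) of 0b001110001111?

7

n = 1110001111
Count the 1s: 1 + 1 + 1 + 1 + 1 + 1 + 1 = 7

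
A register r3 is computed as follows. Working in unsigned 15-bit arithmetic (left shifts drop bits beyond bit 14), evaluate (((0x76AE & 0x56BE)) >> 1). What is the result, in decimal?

0x76AE = 111011010101110
0x56BE = 101011010111110
→ & → 101011010101110 = 22190
→ >> 1 → 010101101010111 = 11095

11095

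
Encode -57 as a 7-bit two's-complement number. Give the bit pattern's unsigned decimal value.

71

57 in 7 bits: 0111001
Invert: 1000110
Add 1:  1000111 = 71
(Check: 2^7 - 57 = 128 - 57 = 71.)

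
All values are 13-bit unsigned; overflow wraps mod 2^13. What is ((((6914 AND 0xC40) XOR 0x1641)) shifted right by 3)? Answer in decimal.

968

6914 = 1101100000010
0xC40 = 0110001000000
→ AND → 0100000000000 = 2048
0x1641 = 1011001000001
→ XOR → 1111001000001 = 7745
→ shifted right by 3 → 0001111001000 = 968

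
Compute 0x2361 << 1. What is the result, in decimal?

18114

0x2361 = 010001101100001
shift left by 1 → 100011011000010 = 18114
(equivalently, 9057 × 2^1 = 9057 × 2)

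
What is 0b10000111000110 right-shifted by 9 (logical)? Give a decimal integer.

x = 10000111000110
shift right by 9 → 00000000010000 = 16
(equivalently, floor(8646 / 512))

16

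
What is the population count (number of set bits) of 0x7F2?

0x7F2 = 11111110010
Count the 1s: 1 + 1 + 1 + 1 + 1 + 1 + 1 + 1 = 8

8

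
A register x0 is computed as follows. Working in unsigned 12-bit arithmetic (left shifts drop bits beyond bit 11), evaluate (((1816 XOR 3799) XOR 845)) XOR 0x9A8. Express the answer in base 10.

810

1816 = 011100011000
3799 = 111011010111
→ XOR → 100111001111 = 2511
845 = 001101001101
→ XOR → 101010000010 = 2690
0x9A8 = 100110101000
→ XOR → 001100101010 = 810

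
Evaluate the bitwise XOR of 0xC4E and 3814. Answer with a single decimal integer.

680

0xC4E = 110001001110
3814 = 111011100110
XOR → 001010101000 = 680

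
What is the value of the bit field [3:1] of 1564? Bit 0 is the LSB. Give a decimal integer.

6

v = 11000011100
Shift right by 1: 1100001110
Mask low 3 bits: 110 = 6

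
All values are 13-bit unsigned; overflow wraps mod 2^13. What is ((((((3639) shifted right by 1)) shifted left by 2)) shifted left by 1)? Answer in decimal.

6360

3639 = 0111000110111
→ shifted right by 1 → 0011100011011 = 1819
→ shifted left by 2 (mod 2^13) → 1110001101100 = 7276
→ shifted left by 1 (mod 2^13) → 1100011011000 = 6360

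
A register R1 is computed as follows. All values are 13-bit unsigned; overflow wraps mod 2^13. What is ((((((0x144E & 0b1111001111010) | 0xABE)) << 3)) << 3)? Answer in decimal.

0x144E = 1010001001110
0b1111001111010 = 1111001111010
→ & → 1010001001010 = 5194
0xABE = 0101010111110
→ | → 1111011111110 = 7934
→ << 3 (mod 2^13) → 1011111110000 = 6128
→ << 3 (mod 2^13) → 1111110000000 = 8064

8064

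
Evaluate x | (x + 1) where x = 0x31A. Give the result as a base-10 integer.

x = 1100011010 = 794
x + 1 = 1100011011
OR    = 1100011011 = 795
(x | (x + 1) sets the lowest cleared bit.)

795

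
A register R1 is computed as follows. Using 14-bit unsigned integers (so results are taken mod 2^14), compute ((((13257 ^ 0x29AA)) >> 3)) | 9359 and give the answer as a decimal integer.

13257 = 11001111001001
0x29AA = 10100110101010
→ ^ → 01101001100011 = 6755
→ >> 3 → 00001101001100 = 844
9359 = 10010010001111
→ | → 10011111001111 = 10191

10191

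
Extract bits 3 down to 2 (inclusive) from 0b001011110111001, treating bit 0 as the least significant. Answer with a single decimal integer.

2

v = 001011110111001
Shift right by 2: 0010111101110
Mask low 2 bits: 10 = 2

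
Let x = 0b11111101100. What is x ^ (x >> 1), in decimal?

x = 11111101100 = 2028
x>>1 = 01111110110
XOR  = 10000011010 = 1050
(x ^ (x >> 1) gives the standard binary-reflected Gray code of x.)

1050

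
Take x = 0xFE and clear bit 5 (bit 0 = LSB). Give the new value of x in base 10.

x = 11111110
bit 5 is currently 1; clear it via x & ~(1 << 5) = x & ~32
→ 11011110 = 222

222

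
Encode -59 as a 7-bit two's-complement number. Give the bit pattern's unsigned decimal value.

69

59 in 7 bits: 0111011
Invert: 1000100
Add 1:  1000101 = 69
(Check: 2^7 - 59 = 128 - 59 = 69.)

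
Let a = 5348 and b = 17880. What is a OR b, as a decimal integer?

5348 = 001010011100100
17880 = 100010111011000
 OR → 101010111111100 = 22012

22012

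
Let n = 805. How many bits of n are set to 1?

805 = 1100100101
Count the 1s: 1 + 1 + 1 + 1 + 1 = 5

5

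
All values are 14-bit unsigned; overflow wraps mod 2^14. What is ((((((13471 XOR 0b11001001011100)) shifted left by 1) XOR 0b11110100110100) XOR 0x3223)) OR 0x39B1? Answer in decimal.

15281

13471 = 11010010011111
0b11001001011100 = 11001001011100
→ XOR → 00011011000011 = 1731
→ shifted left by 1 (mod 2^14) → 00110110000110 = 3462
0b11110100110100 = 11110100110100
→ XOR → 11000010110010 = 12466
0x3223 = 11001000100011
→ XOR → 00001010010001 = 657
0x39B1 = 11100110110001
→ OR → 11101110110001 = 15281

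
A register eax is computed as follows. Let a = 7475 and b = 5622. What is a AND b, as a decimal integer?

7475 = 1110100110011
5622 = 1010111110110
AND → 1010100110010 = 5426

5426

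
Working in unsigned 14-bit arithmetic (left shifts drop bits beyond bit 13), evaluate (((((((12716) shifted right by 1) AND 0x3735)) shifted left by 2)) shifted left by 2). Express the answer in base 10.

320

12716 = 11000110101100
→ shifted right by 1 → 01100011010110 = 6358
0x3735 = 11011100110101
→ AND → 01000000010100 = 4116
→ shifted left by 2 (mod 2^14) → 00000001010000 = 80
→ shifted left by 2 (mod 2^14) → 00000101000000 = 320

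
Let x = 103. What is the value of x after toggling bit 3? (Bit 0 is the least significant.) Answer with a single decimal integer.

111

x = 00001100111
bit 3 is currently 0; toggle it via x ^ (1 << 3) = x ^ 8
→ 00001101111 = 111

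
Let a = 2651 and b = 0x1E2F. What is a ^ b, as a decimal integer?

5236

2651 = 0101001011011
0x1E2F = 1111000101111
XOR → 1010001110100 = 5236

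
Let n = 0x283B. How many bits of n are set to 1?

0x283B = 10100000111011
Count the 1s: 1 + 1 + 1 + 1 + 1 + 1 + 1 = 7

7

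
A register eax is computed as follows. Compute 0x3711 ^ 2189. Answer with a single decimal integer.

0x3711 = 11011100010001
2189 = 00100010001101
XOR → 11111110011100 = 16284

16284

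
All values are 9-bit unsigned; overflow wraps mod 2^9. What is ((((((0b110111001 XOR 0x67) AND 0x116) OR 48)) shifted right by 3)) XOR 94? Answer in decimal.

0b110111001 = 110111001
0x67 = 001100111
→ XOR → 111011110 = 478
0x116 = 100010110
→ AND → 100010110 = 278
48 = 000110000
→ OR → 100110110 = 310
→ shifted right by 3 → 000100110 = 38
94 = 001011110
→ XOR → 001111000 = 120

120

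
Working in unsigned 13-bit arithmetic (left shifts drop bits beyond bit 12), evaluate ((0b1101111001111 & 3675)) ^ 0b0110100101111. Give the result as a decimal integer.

0b1101111001111 = 1101111001111
3675 = 0111001011011
→ & → 0101001001011 = 2635
0b0110100101111 = 0110100101111
→ ^ → 0011101100100 = 1892

1892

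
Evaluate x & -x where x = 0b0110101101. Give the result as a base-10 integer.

1

x = 110101101 = 429
-x (two's complement) = …001010011
AND   = 000000001 = 1
(x & -x isolates the lowest set bit of x.)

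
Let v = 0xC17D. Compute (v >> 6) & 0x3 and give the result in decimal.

1

v = 1100000101111101
Shift right by 6: 1100000101
Mask low 2 bits: 01 = 1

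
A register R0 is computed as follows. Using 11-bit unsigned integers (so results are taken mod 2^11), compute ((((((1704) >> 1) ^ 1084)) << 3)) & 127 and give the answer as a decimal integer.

64

1704 = 11010101000
→ >> 1 → 01101010100 = 852
1084 = 10000111100
→ ^ → 11101101000 = 1896
→ << 3 (mod 2^11) → 01101000000 = 832
127 = 00001111111
→ & → 00001000000 = 64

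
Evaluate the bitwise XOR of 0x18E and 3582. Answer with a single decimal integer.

0x18E = 000110001110
3582 = 110111111110
XOR → 110001110000 = 3184

3184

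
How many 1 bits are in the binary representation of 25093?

25093 = 110001000000101
Count the 1s: 1 + 1 + 1 + 1 + 1 = 5

5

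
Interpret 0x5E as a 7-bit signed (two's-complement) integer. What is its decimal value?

-34

pattern = 1011110 (MSB is 1 ⇒ negative)
Invert: 0100001, add 1 → 0100010 = 34, so the value is -34.
(Equivalently: 94 - 2^7 = 94 - 128 = -34.)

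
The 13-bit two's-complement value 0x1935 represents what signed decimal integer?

pattern = 1100100110101 (MSB is 1 ⇒ negative)
Invert: 0011011001010, add 1 → 0011011001011 = 1739, so the value is -1739.
(Equivalently: 6453 - 2^13 = 6453 - 8192 = -1739.)

-1739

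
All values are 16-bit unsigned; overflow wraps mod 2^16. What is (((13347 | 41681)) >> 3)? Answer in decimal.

5854

13347 = 0011010000100011
41681 = 1010001011010001
→ | → 1011011011110011 = 46835
→ >> 3 → 0001011011011110 = 5854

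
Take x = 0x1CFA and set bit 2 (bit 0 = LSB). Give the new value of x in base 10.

x = 1110011111010
bit 2 is currently 0; set it via x | (1 << 2) = x | 4
→ 1110011111110 = 7422

7422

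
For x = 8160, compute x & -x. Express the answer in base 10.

x = 1111111100000 = 8160
-x (two's complement) = …0000000100000
AND   = 0000000100000 = 32
(x & -x isolates the lowest set bit of x.)

32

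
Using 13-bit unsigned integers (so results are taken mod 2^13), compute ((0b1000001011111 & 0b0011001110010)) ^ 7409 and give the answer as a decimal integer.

7331

0b1000001011111 = 1000001011111
0b0011001110010 = 0011001110010
→ & → 0000001010010 = 82
7409 = 1110011110001
→ ^ → 1110010100011 = 7331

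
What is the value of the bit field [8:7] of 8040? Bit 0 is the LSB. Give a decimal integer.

v = 1111101101000
Shift right by 7: 111110
Mask low 2 bits: 10 = 2

2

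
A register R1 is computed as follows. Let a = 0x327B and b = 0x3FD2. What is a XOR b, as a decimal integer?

3497

0x327B = 11001001111011
0x3FD2 = 11111111010010
XOR → 00110110101001 = 3497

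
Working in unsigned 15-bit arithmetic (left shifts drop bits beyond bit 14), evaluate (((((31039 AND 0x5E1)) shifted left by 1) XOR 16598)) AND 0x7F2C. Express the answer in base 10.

16900

31039 = 111100100111111
0x5E1 = 000010111100001
→ AND → 000000100100001 = 289
→ shifted left by 1 (mod 2^15) → 000001001000010 = 578
16598 = 100000011010110
→ XOR → 100001010010100 = 17044
0x7F2C = 111111100101100
→ AND → 100001000000100 = 16900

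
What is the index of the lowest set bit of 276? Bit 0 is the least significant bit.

2

276 = 100010100
Trailing zeros: 2, so the lowest set bit is bit 2 (value 4).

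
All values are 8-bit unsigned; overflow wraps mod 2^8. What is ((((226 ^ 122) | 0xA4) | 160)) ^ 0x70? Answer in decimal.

204

226 = 11100010
122 = 01111010
→ ^ → 10011000 = 152
0xA4 = 10100100
→ | → 10111100 = 188
160 = 10100000
→ | → 10111100 = 188
0x70 = 01110000
→ ^ → 11001100 = 204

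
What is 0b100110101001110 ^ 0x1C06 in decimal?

a = 100110101001110
0x1C06 = 001110000000110
XOR → 101000101001000 = 20808

20808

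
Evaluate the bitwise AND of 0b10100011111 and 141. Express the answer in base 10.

13

a = 10100011111
141 = 00010001101
AND → 00000001101 = 13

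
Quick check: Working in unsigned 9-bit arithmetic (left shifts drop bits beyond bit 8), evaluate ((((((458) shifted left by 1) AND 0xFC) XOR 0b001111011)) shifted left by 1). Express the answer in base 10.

458 = 111001010
→ shifted left by 1 (mod 2^9) → 110010100 = 404
0xFC = 011111100
→ AND → 010010100 = 148
0b001111011 = 001111011
→ XOR → 011101111 = 239
→ shifted left by 1 (mod 2^9) → 111011110 = 478

478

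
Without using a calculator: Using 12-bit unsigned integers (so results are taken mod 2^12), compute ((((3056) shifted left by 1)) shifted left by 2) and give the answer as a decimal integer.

3056 = 101111110000
→ shifted left by 1 (mod 2^12) → 011111100000 = 2016
→ shifted left by 2 (mod 2^12) → 111110000000 = 3968

3968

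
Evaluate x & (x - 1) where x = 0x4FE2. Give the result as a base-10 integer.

20448

x = 100111111100010 = 20450
x - 1 = 100111111100001
AND   = 100111111100000 = 20448
(x & (x - 1) clears the lowest set bit of x.)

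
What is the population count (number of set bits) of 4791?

8

4791 = 1001010110111
Count the 1s: 1 + 1 + 1 + 1 + 1 + 1 + 1 + 1 = 8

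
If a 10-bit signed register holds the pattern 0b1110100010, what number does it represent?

pattern = 1110100010 (MSB is 1 ⇒ negative)
Invert: 0001011101, add 1 → 0001011110 = 94, so the value is -94.
(Equivalently: 930 - 2^10 = 930 - 1024 = -94.)

-94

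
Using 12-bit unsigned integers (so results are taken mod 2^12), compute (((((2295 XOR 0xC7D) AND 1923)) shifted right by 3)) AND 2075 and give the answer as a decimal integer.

16

2295 = 100011110111
0xC7D = 110001111101
→ XOR → 010010001010 = 1162
1923 = 011110000011
→ AND → 010010000010 = 1154
→ shifted right by 3 → 000010010000 = 144
2075 = 100000011011
→ AND → 000000010000 = 16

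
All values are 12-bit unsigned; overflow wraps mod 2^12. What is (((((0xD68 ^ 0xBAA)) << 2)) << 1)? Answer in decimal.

1552

0xD68 = 110101101000
0xBAA = 101110101010
→ ^ → 011011000010 = 1730
→ << 2 (mod 2^12) → 101100001000 = 2824
→ << 1 (mod 2^12) → 011000010000 = 1552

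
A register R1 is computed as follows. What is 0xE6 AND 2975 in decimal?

134

0xE6 = 000011100110
2975 = 101110011111
AND → 000010000110 = 134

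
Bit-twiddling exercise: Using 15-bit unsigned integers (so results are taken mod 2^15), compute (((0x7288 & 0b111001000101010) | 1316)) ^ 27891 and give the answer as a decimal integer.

0x7288 = 111001010001000
0b111001000101010 = 111001000101010
→ & → 111001000001000 = 29192
1316 = 000010100100100
→ | → 111011100101100 = 30508
27891 = 110110011110011
→ ^ → 001101111011111 = 7135

7135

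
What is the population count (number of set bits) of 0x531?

5

0x531 = 10100110001
Count the 1s: 1 + 1 + 1 + 1 + 1 = 5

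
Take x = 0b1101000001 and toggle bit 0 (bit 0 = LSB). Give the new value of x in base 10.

832

x = 1101000001
bit 0 is currently 1; toggle it via x ^ (1 << 0) = x ^ 1
→ 1101000000 = 832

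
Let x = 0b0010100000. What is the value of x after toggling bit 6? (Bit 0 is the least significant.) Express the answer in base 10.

224

x = 0010100000
bit 6 is currently 0; toggle it via x ^ (1 << 6) = x ^ 64
→ 0011100000 = 224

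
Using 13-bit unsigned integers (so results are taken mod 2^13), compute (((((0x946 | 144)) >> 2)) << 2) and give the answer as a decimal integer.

0x946 = 0100101000110
144 = 0000010010000
→ | → 0100111010110 = 2518
→ >> 2 → 0001001110101 = 629
→ << 2 (mod 2^13) → 0100111010100 = 2516

2516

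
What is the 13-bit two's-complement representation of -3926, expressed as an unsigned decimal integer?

4266

3926 in 13 bits: 0111101010110
Invert: 1000010101001
Add 1:  1000010101010 = 4266
(Check: 2^13 - 3926 = 8192 - 3926 = 4266.)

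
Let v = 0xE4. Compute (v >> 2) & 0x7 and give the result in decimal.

v = 011100100
Shift right by 2: 0111001
Mask low 3 bits: 001 = 1

1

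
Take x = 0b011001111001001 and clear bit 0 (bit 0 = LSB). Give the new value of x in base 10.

x = 011001111001001
bit 0 is currently 1; clear it via x & ~(1 << 0) = x & ~1
→ 011001111001000 = 13256

13256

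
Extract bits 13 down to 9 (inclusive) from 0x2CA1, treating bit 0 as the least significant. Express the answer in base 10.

22

v = 10110010100001
Shift right by 9: 10110
Mask low 5 bits: 10110 = 22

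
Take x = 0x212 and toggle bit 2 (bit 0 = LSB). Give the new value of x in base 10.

534

x = 01000010010
bit 2 is currently 0; toggle it via x ^ (1 << 2) = x ^ 4
→ 01000010110 = 534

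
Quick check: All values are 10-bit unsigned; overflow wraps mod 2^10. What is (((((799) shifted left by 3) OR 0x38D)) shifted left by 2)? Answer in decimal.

1012

799 = 1100011111
→ shifted left by 3 (mod 2^10) → 0011111000 = 248
0x38D = 1110001101
→ OR → 1111111101 = 1021
→ shifted left by 2 (mod 2^10) → 1111110100 = 1012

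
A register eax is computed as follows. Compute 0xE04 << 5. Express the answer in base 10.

0xE04 = 00000111000000100
shift left by 5 → 11100000010000000 = 114816
(equivalently, 3588 × 2^5 = 3588 × 32)

114816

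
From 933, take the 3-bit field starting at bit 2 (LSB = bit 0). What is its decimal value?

1

v = 01110100101
Shift right by 2: 011101001
Mask low 3 bits: 001 = 1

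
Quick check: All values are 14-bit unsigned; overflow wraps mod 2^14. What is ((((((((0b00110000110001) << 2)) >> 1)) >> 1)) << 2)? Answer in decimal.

0b00110000110001 = 00110000110001
→ << 2 (mod 2^14) → 11000011000100 = 12484
→ >> 1 → 01100001100010 = 6242
→ >> 1 → 00110000110001 = 3121
→ << 2 (mod 2^14) → 11000011000100 = 12484

12484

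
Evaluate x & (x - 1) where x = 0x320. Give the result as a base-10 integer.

x = 1100100000 = 800
x - 1 = 1100011111
AND   = 1100000000 = 768
(x & (x - 1) clears the lowest set bit of x.)

768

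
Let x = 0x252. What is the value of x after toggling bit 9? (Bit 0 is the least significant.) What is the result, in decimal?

x = 1001010010
bit 9 is currently 1; toggle it via x ^ (1 << 9) = x ^ 512
→ 0001010010 = 82

82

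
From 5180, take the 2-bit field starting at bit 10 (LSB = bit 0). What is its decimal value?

1

v = 1010000111100
Shift right by 10: 101
Mask low 2 bits: 01 = 1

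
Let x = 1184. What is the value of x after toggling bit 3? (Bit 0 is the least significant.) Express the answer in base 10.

x = 10010100000
bit 3 is currently 0; toggle it via x ^ (1 << 3) = x ^ 8
→ 10010101000 = 1192

1192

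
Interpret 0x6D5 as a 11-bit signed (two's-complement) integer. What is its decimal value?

-299

pattern = 11011010101 (MSB is 1 ⇒ negative)
Invert: 00100101010, add 1 → 00100101011 = 299, so the value is -299.
(Equivalently: 1749 - 2^11 = 1749 - 2048 = -299.)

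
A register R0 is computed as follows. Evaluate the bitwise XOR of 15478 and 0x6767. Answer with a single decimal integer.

23313

15478 = 011110001110110
0x6767 = 110011101100111
XOR → 101101100010001 = 23313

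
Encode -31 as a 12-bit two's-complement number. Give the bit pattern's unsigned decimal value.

31 in 12 bits: 000000011111
Invert: 111111100000
Add 1:  111111100001 = 4065
(Check: 2^12 - 31 = 4096 - 31 = 4065.)

4065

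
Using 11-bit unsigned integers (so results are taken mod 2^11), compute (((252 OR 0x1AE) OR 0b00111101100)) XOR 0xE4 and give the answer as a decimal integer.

282

252 = 00011111100
0x1AE = 00110101110
→ OR → 00111111110 = 510
0b00111101100 = 00111101100
→ OR → 00111111110 = 510
0xE4 = 00011100100
→ XOR → 00100011010 = 282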